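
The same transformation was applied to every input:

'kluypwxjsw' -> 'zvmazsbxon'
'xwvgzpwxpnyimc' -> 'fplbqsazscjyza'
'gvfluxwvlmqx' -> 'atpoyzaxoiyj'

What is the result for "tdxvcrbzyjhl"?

okmbceufyagw

Looking at the pairs, the operation is to reverse the string, then shift every letter 3 places forward in the alphabet (wrapping around).
Working it through for "tdxvcrbzyjhl": intermediate "lhjyzbrcvxdt", final "okmbceufyagw".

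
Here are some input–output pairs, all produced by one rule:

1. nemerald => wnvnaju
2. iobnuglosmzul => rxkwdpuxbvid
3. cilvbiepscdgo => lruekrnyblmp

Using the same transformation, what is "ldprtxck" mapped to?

Looking at the pairs, the operation is to delete the last character, then shift every letter 9 places forward in the alphabet (wrapping around).
For "ldprtxck" the result is "umyacgl".

umyacgl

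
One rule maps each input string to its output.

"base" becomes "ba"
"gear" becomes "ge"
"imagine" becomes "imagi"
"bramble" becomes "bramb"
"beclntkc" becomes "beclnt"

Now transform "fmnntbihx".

The pattern: delete the last 2 characters.
For "fmnntbihx" the result is "fmnntbi".

fmnntbi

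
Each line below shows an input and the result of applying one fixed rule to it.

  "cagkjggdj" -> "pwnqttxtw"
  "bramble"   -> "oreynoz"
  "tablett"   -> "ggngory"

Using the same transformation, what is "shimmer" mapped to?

The transformation: take characters alternately from the front and the back (1st, last, 2nd, 2nd-last, ...), then shift every letter 13 places forward in the alphabet (wrapping around) — i.e. ROT13.
Working it through for "shimmer": intermediate "srheimm", final "feurvzz".
(Check on "tablett": → "ttatbel" → "ggngory" ✓)

feurvzz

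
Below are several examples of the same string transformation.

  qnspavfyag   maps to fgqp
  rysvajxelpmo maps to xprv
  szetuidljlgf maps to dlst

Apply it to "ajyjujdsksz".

The pattern: keep one character in every 3, starting at position 1 (positions 1st, 4th, 7th, ...), then move the last 2 characters to the front (rotate right by 2).
Working it through for "ajyjujdsksz": intermediate "ajds", final "dsaj".

dsaj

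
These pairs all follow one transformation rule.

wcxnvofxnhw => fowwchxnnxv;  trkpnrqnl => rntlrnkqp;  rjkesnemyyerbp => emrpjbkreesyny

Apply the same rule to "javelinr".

In each case the input is transformed by: take characters alternately from the front and the back (1st, last, 2nd, 2nd-last, ...), then move the last 2 characters to the front (rotate right by 2).
On "javelinr" that produces "eljranvi".
(Check on "rjkesnemyyerbp": → "rpjbkreesynyem" → "emrpjbkreesyny" ✓)

eljranvi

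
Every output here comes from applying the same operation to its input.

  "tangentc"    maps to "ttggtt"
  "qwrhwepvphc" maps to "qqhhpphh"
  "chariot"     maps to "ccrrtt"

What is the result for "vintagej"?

vvttee

The transformation: keep one character in every 3, starting at position 1 (positions 1st, 4th, 7th, ...), then double every character.
Working it through for "vintagej": intermediate "vte", final "vvttee".
(Check on "tangentc": → "tgt" → "ttggtt" ✓)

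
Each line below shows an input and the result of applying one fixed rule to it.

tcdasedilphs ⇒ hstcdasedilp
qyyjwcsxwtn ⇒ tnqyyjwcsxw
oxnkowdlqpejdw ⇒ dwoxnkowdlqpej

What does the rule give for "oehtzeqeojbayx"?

yxoehtzeqeojba

The rule is to move the last 2 characters to the front (rotate right by 2).
So "oehtzeqeojbayx" becomes "yxoehtzeqeojba".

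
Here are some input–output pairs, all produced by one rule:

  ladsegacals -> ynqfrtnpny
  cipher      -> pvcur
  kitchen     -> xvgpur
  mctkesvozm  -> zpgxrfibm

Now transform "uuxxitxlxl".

hhkkvgkyk

The rule is to shift every letter 13 places forward in the alphabet (wrapping around) — i.e. ROT13, then delete the last character.
Working it through for "uuxxitxlxl": intermediate "hhkkvgkyky", final "hhkkvgkyk".
(Check on "kitchen": → "xvgpura" → "xvgpur" ✓)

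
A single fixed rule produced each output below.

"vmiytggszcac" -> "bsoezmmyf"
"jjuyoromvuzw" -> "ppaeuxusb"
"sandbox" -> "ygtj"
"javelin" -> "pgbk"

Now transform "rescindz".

The transformation: shift every letter 6 places forward in the alphabet (wrapping around), then delete the last 3 characters.
"rescindz" → "xkyiotjf" → "xkyio".
(Check on "vmiytggszcac": → "bsoezmmyfigi" → "bsoezmmyf" ✓)

xkyio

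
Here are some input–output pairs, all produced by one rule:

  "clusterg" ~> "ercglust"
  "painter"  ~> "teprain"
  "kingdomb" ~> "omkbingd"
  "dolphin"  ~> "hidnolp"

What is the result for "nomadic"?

dincoma

What's happening: swap the first and last characters, then move the last 3 characters to the front (rotate right by 3).
Applying both steps to "nomadic": "comadin", then "dincoma".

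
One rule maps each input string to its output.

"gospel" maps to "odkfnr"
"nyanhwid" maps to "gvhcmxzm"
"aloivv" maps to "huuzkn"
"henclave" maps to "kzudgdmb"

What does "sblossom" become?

rrnlrakn

What's happening: shift every letter 1 place backward in the alphabet (wrapping around), then swap the front and back halves of the string.
Working it through for "sblossom": intermediate "raknrrnl", final "rrnlrakn".
(Check on "aloivv": → "zknhuu" → "huuzkn" ✓)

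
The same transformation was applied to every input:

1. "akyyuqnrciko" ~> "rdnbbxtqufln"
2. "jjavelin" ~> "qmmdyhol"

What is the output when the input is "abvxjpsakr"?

udeyamsvdn

The transformation: shift every letter 3 places forward in the alphabet (wrapping around), then move the last character to the front.
"abvxjpsakr" → "deyamsvdnu" → "udeyamsvdn".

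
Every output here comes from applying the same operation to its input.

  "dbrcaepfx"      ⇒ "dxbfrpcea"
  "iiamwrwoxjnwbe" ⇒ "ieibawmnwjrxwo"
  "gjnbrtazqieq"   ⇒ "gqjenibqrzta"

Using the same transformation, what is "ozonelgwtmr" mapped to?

orzmotnwegl

The pattern: take characters alternately from the front and the back (1st, last, 2nd, 2nd-last, ...).
"ozonelgwtmr" → "orzmotnwegl".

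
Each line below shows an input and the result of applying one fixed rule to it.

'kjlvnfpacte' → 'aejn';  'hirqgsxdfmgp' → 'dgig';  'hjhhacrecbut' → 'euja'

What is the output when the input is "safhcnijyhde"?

What's happening: keep one character in every 3, starting at position 2 (positions 2nd, 5th, 8th, ...), then move the first 2 characters to the end (rotate left by 2).
Working it through for "safhcnijyhde": intermediate "acjd", final "jdac".

jdac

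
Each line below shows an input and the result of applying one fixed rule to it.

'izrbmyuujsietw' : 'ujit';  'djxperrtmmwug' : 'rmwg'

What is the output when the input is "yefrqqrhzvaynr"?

The transformation: keep every other character starting from the first (positions 1st, 3rd, 5th, ...), then delete the first 3 characters.
On "yefrqqrhzvaynr" that produces "rzan".

rzan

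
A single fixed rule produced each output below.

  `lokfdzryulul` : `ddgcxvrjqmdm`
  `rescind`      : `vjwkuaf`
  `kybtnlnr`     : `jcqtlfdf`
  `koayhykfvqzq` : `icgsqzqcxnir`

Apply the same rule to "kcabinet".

lcustafw

The transformation: shift every letter 8 places backward in the alphabet (wrapping around), then move the last character to the front.
Applying that to "kcabinet" gives "lcustafw".
(Check on "kybtnlnr": → "cqtlfdfj" → "jcqtlfdf" ✓)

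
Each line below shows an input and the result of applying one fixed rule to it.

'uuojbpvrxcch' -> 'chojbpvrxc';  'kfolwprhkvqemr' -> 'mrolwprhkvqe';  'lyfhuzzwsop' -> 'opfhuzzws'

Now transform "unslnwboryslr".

lrslnwborys

Looking at the pairs, the operation is to delete the first 2 characters, then move the last 2 characters to the front (rotate right by 2).
Applying both steps to "unslnwboryslr": "slnwboryslr", then "lrslnwborys".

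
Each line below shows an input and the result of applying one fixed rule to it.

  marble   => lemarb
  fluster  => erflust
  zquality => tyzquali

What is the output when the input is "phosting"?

ngphosti

What's happening: move the last 2 characters to the front (rotate right by 2).
So "phosting" becomes "ngphosti".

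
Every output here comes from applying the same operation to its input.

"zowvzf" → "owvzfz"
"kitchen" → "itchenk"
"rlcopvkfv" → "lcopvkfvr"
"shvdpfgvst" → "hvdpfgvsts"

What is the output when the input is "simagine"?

imagines

The pattern: move the first character to the end.
Doing the same to "simagine": "imagines".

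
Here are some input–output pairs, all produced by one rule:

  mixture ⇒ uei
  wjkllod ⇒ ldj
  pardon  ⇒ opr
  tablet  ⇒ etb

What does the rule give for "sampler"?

lra

In each case the input is transformed by: move the first 3 characters to the end (rotate left by 3), then keep every other character starting from the second (positions 2nd, 4th, 6th, ...).
"sampler" → "plersam" → "lra".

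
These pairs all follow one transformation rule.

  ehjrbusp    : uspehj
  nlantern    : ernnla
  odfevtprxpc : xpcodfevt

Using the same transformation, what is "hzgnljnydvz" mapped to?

The pattern: move the last 3 characters to the front (rotate right by 3), then delete the last 2 characters.
For "hzgnljnydvz", step one produces "dvzhzgnljny"; step two turns that into "dvzhzgnlj".

dvzhzgnlj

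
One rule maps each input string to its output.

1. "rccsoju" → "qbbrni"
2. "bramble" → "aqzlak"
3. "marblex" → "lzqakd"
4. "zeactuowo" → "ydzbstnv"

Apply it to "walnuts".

vzkmts

Rule — delete the last character, then shift every letter 1 place backward in the alphabet (wrapping around).
Applying both steps to "walnuts": "walnut", then "vzkmts".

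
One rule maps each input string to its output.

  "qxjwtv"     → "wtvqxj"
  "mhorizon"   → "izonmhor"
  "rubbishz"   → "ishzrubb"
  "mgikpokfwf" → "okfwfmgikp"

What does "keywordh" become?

ordhkeyw

What's happening: swap the front and back halves of the string.
On "keywordh" that produces "ordhkeyw".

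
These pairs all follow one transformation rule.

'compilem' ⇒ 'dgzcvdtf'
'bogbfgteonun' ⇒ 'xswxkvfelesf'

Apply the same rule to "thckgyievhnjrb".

The rule is to shift every letter 9 places backward in the alphabet (wrapping around), then move the first 2 characters to the end (rotate left by 2).
Applying both steps to "thckgyievhnjrb": "kytbxpzvmyeais", then "tbxpzvmyeaisky".

tbxpzvmyeaisky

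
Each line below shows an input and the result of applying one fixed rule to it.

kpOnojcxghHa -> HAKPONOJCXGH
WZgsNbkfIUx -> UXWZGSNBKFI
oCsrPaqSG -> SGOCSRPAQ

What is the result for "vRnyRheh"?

Looking at the pairs, the operation is to move the last 2 characters to the front (rotate right by 2), then convert every letter to uppercase.
"vRnyRheh" → "ehvRnyRh" → "EHVRNYRH".
(Check on "WZgsNbkfIUx": → "UxWZgsNbkfI" → "UXWZGSNBKFI" ✓)

EHVRNYRH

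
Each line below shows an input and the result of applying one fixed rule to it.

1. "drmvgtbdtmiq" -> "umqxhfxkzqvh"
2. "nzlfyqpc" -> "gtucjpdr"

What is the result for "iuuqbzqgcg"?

Looking at the pairs, the operation is to shift every letter 4 places forward in the alphabet (wrapping around), then reverse the string.
On "iuuqbzqgcg" that produces "kgkudfuyym".

kgkudfuyym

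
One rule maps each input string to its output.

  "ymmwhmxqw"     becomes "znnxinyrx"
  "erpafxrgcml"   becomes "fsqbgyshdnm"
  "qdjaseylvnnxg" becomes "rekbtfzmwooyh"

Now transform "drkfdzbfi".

Each output is the input with this applied: shift every letter 1 place forward in the alphabet (wrapping around).
Applying that to "drkfdzbfi" gives "eslgeacgj".

eslgeacgj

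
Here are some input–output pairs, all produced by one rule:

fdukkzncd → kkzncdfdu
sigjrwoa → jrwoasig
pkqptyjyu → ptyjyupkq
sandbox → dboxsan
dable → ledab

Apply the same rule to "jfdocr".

ocrjfd

What's happening: move the first 3 characters to the end (rotate left by 3).
"jfdocr" → "ocrjfd".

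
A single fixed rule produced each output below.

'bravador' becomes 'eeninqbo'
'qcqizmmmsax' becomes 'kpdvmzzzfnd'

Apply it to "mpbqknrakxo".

bcodxaenxkz

Rule — shift every letter 13 places forward in the alphabet (wrapping around) — i.e. ROT13, then swap the first and last characters.
Working it through for "mpbqknrakxo": intermediate "zcodxaenxkb", final "bcodxaenxkz".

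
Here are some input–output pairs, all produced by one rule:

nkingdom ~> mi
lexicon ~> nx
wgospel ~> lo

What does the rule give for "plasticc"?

ca

What's happening: move the last 3 characters to the front (rotate right by 3), then keep one character in every 3, starting at position 3 (positions 3rd, 6th, 9th, ...).
Applying both steps to "plasticc": "iccplast", then "ca".
(Check on "lexicon": → "conlexi" → "nx" ✓)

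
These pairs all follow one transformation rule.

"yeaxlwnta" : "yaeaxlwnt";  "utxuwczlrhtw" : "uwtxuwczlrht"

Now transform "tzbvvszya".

tazbvvszy

In each case the input is transformed by: swap the first and last characters, then move the last character to the front.
Starting from "tzbvvszya": after the first operation, "azbvvszyt"; after the second, "tazbvvszy".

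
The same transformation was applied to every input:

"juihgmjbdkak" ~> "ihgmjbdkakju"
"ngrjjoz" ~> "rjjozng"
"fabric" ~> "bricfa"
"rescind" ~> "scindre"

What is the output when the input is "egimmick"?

What's happening: move the first 2 characters to the end (rotate left by 2).
So "egimmick" becomes "immickeg".

immickeg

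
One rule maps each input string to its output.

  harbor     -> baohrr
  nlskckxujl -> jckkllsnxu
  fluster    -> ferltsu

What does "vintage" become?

Each output is the input with this applied: sort the characters into alphabetical order, then swap each adjacent pair of characters (1↔2, 3↔4, ...).
On "vintage" that produces "eaigtnv".

eaigtnv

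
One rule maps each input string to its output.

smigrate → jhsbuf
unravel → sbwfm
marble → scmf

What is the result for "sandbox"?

oecpy

Rule — delete the first 2 characters, then shift every letter 1 place forward in the alphabet (wrapping around).
On "sandbox": the first step gives "ndbox", and the second then gives "oecpy".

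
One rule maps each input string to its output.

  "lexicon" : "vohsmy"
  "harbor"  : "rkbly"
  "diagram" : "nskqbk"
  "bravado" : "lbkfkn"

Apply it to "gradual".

The pattern: shift every letter 10 places forward in the alphabet (wrapping around), then delete the last character.
For "gradual", step one produces "qbknekv"; step two turns that into "qbknek".

qbknek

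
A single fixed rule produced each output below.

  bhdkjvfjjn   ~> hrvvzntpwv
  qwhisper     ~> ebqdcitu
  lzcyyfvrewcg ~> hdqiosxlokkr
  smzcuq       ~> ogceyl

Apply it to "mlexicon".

The rule is to swap the front and back halves of the string, then shift every letter 12 places forward in the alphabet (wrapping around).
Starting from "mlexicon": after the first operation, "iconmlex"; after the second, "uoazyxqj".

uoazyxqj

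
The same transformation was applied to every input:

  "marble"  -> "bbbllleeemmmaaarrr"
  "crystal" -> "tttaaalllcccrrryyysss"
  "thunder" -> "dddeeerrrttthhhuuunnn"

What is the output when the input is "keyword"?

Each output is the input with this applied: move the last 3 characters to the front (rotate right by 3), then repeat every character 3 times.
On "keyword" that produces "ooorrrdddkkkeeeyyywww".

ooorrrdddkkkeeeyyywww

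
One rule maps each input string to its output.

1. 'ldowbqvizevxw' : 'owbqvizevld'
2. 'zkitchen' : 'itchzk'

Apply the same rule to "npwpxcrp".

The rule is to delete the last 2 characters, then move the first 2 characters to the end (rotate left by 2).
For "npwpxcrp", step one produces "npwpxc"; step two turns that into "wpxcnp".

wpxcnp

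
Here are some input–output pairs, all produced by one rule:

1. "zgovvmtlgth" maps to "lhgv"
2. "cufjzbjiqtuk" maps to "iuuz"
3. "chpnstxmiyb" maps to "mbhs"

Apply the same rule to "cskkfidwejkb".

wksf

In each case the input is transformed by: keep one character in every 3, starting at position 2 (positions 2nd, 5th, 8th, ...), then swap the front and back halves of the string.
"cskkfidwejkb" → "sfwk" → "wksf".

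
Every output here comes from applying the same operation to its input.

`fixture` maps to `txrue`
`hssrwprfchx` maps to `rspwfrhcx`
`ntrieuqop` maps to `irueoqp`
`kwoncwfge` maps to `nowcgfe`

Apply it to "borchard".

The pattern: swap each adjacent pair of characters (1↔2, 3↔4, ...), then delete the first 2 characters.
On "borchard": the first step gives "obcrahdr", and the second then gives "crahdr".

crahdr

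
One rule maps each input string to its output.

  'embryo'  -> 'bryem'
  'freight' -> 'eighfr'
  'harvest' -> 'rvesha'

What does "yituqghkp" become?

tuqghkyi

The pattern: delete the last character, then move the first 2 characters to the end (rotate left by 2).
For "yituqghkp", step one produces "yituqghk"; step two turns that into "tuqghkyi".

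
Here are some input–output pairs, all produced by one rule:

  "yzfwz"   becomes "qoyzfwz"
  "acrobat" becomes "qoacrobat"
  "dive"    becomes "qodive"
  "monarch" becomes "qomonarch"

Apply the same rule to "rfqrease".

qorfqrease

Looking at the pairs, the operation is to prepend "qo".
On "rfqrease" that produces "qorfqrease".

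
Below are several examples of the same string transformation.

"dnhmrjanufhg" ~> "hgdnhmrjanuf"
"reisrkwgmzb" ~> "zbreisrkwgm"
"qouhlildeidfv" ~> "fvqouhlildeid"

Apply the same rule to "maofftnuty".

tymaofftnu

The transformation: move the last 2 characters to the front (rotate right by 2).
Doing the same to "maofftnuty": "tymaofftnu".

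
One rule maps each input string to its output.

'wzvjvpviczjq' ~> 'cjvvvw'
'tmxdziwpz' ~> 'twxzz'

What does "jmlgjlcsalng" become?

acjjln

Looking at the pairs, the operation is to keep every other character starting from the first (positions 1st, 3rd, 5th, ...), then sort the characters into alphabetical order.
Working it through for "jmlgjlcsalng": intermediate "jljcan", final "acjjln".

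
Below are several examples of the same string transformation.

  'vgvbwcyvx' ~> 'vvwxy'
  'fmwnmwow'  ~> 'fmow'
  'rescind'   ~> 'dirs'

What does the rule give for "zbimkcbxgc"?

Rule — keep every other character starting from the first (positions 1st, 3rd, 5th, ...), then sort the characters into alphabetical order.
Working it through for "zbimkcbxgc": intermediate "zikbg", final "bgikz".

bgikz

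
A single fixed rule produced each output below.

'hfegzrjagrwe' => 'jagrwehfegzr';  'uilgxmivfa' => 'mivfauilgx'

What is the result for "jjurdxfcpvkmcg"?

cpvkmcgjjurdxf

The pattern: swap the front and back halves of the string.
For "jjurdxfcpvkmcg" the result is "cpvkmcgjjurdxf".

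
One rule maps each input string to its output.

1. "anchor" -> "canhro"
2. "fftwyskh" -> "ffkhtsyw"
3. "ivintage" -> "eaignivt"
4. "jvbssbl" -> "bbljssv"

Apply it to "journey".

jeonury

The rule is to sort the characters into alphabetical order, then swap each adjacent pair of characters (1↔2, 3↔4, ...).
"journey" → "ejnoruy" → "jeonury".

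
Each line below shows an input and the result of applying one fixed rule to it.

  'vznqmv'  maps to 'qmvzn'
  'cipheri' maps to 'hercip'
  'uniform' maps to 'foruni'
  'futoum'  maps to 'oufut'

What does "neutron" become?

Looking at the pairs, the operation is to delete the last character, then move the first 3 characters to the end (rotate left by 3).
"neutron" → "neutro" → "troneu".

troneu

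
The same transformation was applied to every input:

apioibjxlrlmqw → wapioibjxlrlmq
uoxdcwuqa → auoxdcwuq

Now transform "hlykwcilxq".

Rule — move the last character to the front.
Applying that to "hlykwcilxq" gives "qhlykwcilx".

qhlykwcilx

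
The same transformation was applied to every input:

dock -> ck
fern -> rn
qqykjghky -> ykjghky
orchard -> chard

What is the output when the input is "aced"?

ed

What's happening: delete the first 2 characters.
On "aced" that produces "ed".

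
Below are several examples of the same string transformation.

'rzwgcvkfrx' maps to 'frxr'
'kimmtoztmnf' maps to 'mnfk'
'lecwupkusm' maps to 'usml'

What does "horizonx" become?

Looking at the pairs, the operation is to move the last 3 characters to the front (rotate right by 3), then keep only the first 4 characters.
For "horizonx", step one produces "onxhoriz"; step two turns that into "onxh".

onxh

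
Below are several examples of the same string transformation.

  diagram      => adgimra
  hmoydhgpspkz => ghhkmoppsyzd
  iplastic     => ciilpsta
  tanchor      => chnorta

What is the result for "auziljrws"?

The rule is to sort the characters into alphabetical order, then move the first character to the end.
"auziljrws" → "aijlrsuwz" → "ijlrsuwza".

ijlrsuwza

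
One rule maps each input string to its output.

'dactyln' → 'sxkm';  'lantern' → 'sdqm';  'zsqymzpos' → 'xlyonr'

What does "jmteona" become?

dnmz

Each output is the input with this applied: shift every letter 1 place backward in the alphabet (wrapping around), then delete the first 3 characters.
Applying both steps to "jmteona": "ilsdnmz", then "dnmz".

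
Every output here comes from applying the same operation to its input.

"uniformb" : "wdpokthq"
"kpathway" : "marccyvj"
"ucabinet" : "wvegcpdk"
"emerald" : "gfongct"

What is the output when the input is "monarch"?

Looking at the pairs, the operation is to take characters alternately from the front and the back (1st, last, 2nd, 2nd-last, ...), then shift every letter 2 places forward in the alphabet (wrapping around).
For "monarch", step one produces "mhocnra"; step two turns that into "ojqeptc".

ojqeptc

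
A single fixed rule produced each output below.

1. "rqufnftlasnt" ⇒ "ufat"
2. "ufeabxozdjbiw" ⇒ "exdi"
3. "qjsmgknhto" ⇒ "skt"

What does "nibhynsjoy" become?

bno

Rule — keep one character in every 3, starting at position 3 (positions 3rd, 6th, 9th, ...).
On "nibhynsjoy" that produces "bno".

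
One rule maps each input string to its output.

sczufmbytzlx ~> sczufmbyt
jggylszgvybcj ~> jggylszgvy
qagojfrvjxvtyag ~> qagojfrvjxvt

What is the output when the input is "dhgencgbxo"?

The rule is to delete the last 3 characters.
Doing the same to "dhgencgbxo": "dhgencg".

dhgencg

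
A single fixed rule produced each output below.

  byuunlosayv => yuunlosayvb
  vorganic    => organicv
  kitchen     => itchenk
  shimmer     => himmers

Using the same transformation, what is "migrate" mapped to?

igratem

The pattern: move the first character to the end.
Doing the same to "migrate": "igratem".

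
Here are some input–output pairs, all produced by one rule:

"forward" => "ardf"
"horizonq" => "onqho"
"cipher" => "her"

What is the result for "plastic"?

ticp

The pattern: move the last 3 characters to the front (rotate right by 3), then delete the last 3 characters.
Working it through for "plastic": intermediate "ticplas", final "ticp".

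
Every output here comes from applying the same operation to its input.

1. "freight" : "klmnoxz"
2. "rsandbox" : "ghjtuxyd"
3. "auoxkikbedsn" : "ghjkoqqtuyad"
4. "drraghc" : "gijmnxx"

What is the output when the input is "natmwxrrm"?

The rule is to sort the characters into alphabetical order, then shift every letter 6 places forward in the alphabet (wrapping around).
Working it through for "natmwxrrm": intermediate "ammnrrtwx", final "gsstxxzcd".

gsstxxzcd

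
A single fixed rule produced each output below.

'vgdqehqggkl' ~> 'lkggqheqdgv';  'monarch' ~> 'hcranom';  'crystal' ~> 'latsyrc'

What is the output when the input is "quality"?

The pattern: reverse the string.
On "quality" that produces "ytilauq".

ytilauq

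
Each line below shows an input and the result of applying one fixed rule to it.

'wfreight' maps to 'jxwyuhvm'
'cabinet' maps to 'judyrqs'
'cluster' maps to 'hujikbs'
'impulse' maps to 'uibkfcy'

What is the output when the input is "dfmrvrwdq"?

Each output is the input with this applied: shift every letter 10 places backward in the alphabet (wrapping around), then reverse the string.
Applying both steps to "dfmrvrwdq": "tvchlhmtg", then "gtmhlhcvt".

gtmhlhcvt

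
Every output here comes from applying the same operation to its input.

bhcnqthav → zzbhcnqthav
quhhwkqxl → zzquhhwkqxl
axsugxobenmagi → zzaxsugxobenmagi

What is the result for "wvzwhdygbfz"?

The pattern: prepend "zz".
On "wvzwhdygbfz" that produces "zzwvzwhdygbfz".

zzwvzwhdygbfz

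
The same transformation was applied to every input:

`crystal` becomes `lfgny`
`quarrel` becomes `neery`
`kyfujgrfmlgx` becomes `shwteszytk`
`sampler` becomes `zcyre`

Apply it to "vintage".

agntr

Each output is the input with this applied: delete the first 2 characters, then shift every letter 13 places forward in the alphabet (wrapping around) — i.e. ROT13.
Doing the same to "vintage": "agntr".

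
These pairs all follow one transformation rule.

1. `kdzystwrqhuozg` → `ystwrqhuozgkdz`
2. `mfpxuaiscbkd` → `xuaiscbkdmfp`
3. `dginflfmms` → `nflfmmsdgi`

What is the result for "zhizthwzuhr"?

The rule is to move the first 3 characters to the end (rotate left by 3).
Doing the same to "zhizthwzuhr": "zthwzuhrzhi".

zthwzuhrzhi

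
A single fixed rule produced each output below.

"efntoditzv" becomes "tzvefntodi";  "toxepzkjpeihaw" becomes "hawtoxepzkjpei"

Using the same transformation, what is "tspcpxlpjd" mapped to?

The transformation: move the last 3 characters to the front (rotate right by 3).
"tspcpxlpjd" → "pjdtspcpxl".

pjdtspcpxl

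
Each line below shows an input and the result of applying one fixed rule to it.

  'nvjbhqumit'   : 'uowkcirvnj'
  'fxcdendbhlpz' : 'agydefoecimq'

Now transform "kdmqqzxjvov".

What's happening: shift every letter 1 place forward in the alphabet (wrapping around), then move the last character to the front.
Applying both steps to "kdmqqzxjvov": "lenrraykwpw", then "wlenrraykwp".
(Check on "nvjbhqumit": → "owkcirvnju" → "uowkcirvnj" ✓)

wlenrraykwp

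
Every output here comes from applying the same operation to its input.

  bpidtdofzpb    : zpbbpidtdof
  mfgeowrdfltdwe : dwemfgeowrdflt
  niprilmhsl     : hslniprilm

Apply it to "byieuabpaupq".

upqbyieuabpa

Rule — move the last 3 characters to the front (rotate right by 3).
For "byieuabpaupq" the result is "upqbyieuabpa".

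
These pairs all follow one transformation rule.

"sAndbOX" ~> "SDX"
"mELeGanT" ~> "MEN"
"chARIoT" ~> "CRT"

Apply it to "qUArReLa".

Looking at the pairs, the operation is to keep one character in every 3, starting at position 1 (positions 1st, 4th, 7th, ...), then convert every letter to uppercase.
Starting from "qUArReLa": after the first operation, "qrL"; after the second, "QRL".

QRL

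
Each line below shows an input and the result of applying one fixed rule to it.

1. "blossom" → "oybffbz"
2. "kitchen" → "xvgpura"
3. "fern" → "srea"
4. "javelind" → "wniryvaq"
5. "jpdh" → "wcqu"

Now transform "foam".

sbnz

What's happening: shift every letter 13 places forward in the alphabet (wrapping around) — i.e. ROT13.
Applying that to "foam" gives "sbnz".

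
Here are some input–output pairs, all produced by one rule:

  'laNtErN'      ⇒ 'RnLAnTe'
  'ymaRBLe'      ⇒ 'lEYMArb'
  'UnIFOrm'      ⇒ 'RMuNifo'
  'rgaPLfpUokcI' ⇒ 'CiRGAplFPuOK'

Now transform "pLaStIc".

iCPlAsT

Looking at the pairs, the operation is to move the last 2 characters to the front (rotate right by 2), then flip the case of every letter.
"pLaStIc" → "IcpLaSt" → "iCPlAsT".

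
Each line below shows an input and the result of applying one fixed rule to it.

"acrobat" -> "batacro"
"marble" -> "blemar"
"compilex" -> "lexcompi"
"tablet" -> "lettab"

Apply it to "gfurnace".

acegfurn

The pattern: move the last 3 characters to the front (rotate right by 3).
For "gfurnace" the result is "acegfurn".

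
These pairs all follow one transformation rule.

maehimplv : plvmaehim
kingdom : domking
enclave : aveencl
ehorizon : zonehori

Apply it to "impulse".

In each case the input is transformed by: move the last 3 characters to the front (rotate right by 3).
For "impulse" the result is "lseimpu".

lseimpu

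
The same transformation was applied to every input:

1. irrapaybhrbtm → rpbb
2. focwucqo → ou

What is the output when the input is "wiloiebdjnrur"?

iidr

Looking at the pairs, the operation is to move the last character to the front, then keep one character in every 3, starting at position 3 (positions 3rd, 6th, 9th, ...).
Applying both steps to "wiloiebdjnrur": "rwiloiebdjnru", then "iidr".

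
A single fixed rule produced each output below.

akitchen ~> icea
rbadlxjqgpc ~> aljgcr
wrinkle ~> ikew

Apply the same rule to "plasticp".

atcp

The rule is to keep every other character starting from the first (positions 1st, 3rd, 5th, ...), then move the first character to the end.
On "plasticp": the first step gives "patc", and the second then gives "atcp".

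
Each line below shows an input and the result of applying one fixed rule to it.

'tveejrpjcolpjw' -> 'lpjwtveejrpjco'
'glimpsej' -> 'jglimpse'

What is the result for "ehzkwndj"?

What's happening: swap the front and back halves of the string, then move the first 3 characters to the end (rotate left by 3).
Starting from "ehzkwndj": after the first operation, "wndjehzk"; after the second, "jehzkwnd".

jehzkwnd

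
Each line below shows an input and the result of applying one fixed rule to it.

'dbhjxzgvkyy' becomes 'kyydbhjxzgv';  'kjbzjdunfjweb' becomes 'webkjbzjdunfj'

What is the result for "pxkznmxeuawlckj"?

ckjpxkznmxeuawl

Rule — move the last 3 characters to the front (rotate right by 3).
For "pxkznmxeuawlckj" the result is "ckjpxkznmxeuawl".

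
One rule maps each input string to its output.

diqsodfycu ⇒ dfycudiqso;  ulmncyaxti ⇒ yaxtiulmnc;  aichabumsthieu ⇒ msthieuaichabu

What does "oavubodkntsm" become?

Looking at the pairs, the operation is to swap the front and back halves of the string.
For "oavubodkntsm" the result is "dkntsmoavubo".

dkntsmoavubo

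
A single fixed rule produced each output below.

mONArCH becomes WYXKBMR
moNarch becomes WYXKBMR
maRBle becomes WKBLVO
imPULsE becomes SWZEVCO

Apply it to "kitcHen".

In each case the input is transformed by: shift every letter 10 places forward in the alphabet (wrapping around), then convert every letter to uppercase.
So "kitcHen" becomes "USDMROX".

USDMROX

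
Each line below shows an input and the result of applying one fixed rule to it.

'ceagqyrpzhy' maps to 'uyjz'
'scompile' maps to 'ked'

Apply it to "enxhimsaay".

In each case the input is transformed by: shift every letter 8 places backward in the alphabet (wrapping around), then keep one character in every 3, starting at position 1 (positions 1st, 4th, 7th, ...).
Working it through for "enxhimsaay": intermediate "wfpzaekssq", final "wzkq".

wzkq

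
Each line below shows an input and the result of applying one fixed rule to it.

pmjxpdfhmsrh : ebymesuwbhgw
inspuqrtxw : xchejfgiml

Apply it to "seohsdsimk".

htdwhshxbz

The pattern: shift every letter 11 places backward in the alphabet (wrapping around).
Doing the same to "seohsdsimk": "htdwhshxbz".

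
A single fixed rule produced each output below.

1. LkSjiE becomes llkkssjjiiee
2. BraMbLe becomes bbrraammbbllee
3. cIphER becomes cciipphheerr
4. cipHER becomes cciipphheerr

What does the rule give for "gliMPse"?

Looking at the pairs, the operation is to double every character, then convert every letter to lowercase.
Applying that to "gliMPse" gives "gglliimmppssee".
(Check on "BraMbLe": → "BBrraaMMbbLLee" → "bbrraammbbllee" ✓)

gglliimmppssee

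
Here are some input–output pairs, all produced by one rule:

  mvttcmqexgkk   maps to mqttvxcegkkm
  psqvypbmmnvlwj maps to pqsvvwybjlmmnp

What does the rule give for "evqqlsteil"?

The pattern: sort the characters into alphabetical order, then swap the front and back halves of the string.
Starting from "evqqlsteil": after the first operation, "eeillqqstv"; after the second, "qqstveeill".

qqstveeill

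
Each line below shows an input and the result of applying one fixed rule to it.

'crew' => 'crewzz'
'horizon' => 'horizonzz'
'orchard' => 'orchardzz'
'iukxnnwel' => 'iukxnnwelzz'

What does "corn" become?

cornzz

The transformation: append "zz".
So "corn" becomes "cornzz".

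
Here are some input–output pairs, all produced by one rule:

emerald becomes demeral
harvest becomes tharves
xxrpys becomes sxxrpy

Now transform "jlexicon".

njlexico

In each case the input is transformed by: move the last character to the front.
Applying that to "jlexicon" gives "njlexico".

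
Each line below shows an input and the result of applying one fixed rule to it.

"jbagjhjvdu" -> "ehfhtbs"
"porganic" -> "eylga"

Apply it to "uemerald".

Each output is the input with this applied: shift every letter 2 places backward in the alphabet (wrapping around), then delete the first 3 characters.
On "uemerald": the first step gives "sckcpyjb", and the second then gives "cpyjb".
(Check on "porganic": → "nmpeylga" → "eylga" ✓)

cpyjb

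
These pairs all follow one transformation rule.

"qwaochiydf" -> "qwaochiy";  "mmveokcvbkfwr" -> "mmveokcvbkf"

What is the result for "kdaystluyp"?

The pattern: delete the last 2 characters.
Applying that to "kdaystluyp" gives "kdaystlu".

kdaystlu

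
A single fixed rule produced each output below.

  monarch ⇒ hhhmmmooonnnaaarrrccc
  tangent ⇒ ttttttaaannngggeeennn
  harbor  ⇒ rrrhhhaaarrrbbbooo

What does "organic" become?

cccooorrrgggaaannniii

In each case the input is transformed by: repeat every character 3 times, then move the last 3 characters to the front (rotate right by 3).
"organic" → "ooorrrgggaaannniiiccc" → "cccooorrrgggaaannniii".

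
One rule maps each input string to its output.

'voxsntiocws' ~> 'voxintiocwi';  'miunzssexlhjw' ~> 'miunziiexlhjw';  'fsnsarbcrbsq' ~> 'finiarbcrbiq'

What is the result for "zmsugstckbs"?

The pattern: replace every "s" with "i".
"zmsugstckbs" → "zmiugitckbi".

zmiugitckbi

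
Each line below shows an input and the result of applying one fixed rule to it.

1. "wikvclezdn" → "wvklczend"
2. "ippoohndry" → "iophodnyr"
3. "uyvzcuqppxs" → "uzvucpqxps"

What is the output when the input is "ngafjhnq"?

nfahjqn

The transformation: swap each adjacent pair of characters (1↔2, 3↔4, ...), then delete the first character.
For "ngafjhnq", step one produces "gnfahjqn"; step two turns that into "nfahjqn".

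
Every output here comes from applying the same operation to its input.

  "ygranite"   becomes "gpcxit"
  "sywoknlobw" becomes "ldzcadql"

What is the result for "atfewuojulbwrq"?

Looking at the pairs, the operation is to delete the first 2 characters, then shift every letter 11 places backward in the alphabet (wrapping around).
On "atfewuojulbwrq": the first step gives "fewuojulbwrq", and the second then gives "utljdyjaqlgf".

utljdyjaqlgf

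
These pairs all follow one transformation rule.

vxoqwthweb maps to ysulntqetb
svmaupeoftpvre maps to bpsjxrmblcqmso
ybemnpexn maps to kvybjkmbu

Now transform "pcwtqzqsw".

tmztqnwnp

Looking at the pairs, the operation is to shift every letter 3 places backward in the alphabet (wrapping around), then move the last character to the front.
"pcwtqzqsw" → "mztqnwnpt" → "tmztqnwnp".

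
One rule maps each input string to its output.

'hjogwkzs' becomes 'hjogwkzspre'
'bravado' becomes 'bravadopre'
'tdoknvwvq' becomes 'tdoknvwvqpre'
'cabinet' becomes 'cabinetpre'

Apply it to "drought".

droughtpre

The transformation: append "pre".
Doing the same to "drought": "droughtpre".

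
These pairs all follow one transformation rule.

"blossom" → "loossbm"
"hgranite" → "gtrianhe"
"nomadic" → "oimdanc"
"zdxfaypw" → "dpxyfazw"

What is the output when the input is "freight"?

Each output is the input with this applied: take characters alternately from the front and the back (1st, last, 2nd, 2nd-last, ...), then move the first 2 characters to the end (rotate left by 2).
Applying both steps to "freight": "ftrhegi", then "rhegift".

rhegift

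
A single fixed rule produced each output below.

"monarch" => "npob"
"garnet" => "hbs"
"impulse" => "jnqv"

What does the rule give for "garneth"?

Looking at the pairs, the operation is to delete the last 3 characters, then shift every letter 1 place forward in the alphabet (wrapping around).
Working it through for "garneth": intermediate "garn", final "hbso".
(Check on "impulse": → "impu" → "jnqv" ✓)

hbso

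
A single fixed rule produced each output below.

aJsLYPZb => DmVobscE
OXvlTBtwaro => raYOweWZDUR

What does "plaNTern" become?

SODqwHUQ

In each case the input is transformed by: shift every letter 3 places forward in the alphabet (wrapping around), then flip the case of every letter.
For "plaNTern", step one produces "sodQWhuq"; step two turns that into "SODqwHUQ".
(Check on "aJsLYPZb": → "dMvOBSCe" → "DmVobscE" ✓)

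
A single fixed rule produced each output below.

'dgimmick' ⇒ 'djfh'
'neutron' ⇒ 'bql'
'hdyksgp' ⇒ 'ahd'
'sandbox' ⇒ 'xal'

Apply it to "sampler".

xmb

Each output is the input with this applied: shift every letter 3 places backward in the alphabet (wrapping around), then keep every other character starting from the second (positions 2nd, 4th, 6th, ...).
For "sampler", step one produces "pxjmibo"; step two turns that into "xmb".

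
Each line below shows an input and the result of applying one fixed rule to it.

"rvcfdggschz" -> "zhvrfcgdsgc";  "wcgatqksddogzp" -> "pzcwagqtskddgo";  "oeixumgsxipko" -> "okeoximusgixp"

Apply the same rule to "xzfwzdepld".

The rule is to move the last 2 characters to the front (rotate right by 2), then swap each adjacent pair of characters (1↔2, 3↔4, ...).
On "xzfwzdepld": the first step gives "ldxzfwzdep", and the second then gives "dlzxwfdzpe".

dlzxwfdzpe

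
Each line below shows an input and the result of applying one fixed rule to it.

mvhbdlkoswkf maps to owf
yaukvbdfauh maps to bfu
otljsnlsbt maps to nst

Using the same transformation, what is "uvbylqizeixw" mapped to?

ziw

Looking at the pairs, the operation is to keep every other character starting from the second (positions 2nd, 4th, 6th, ...), then keep only the last 3 characters.
On "uvbylqizeixw": the first step gives "vyqziw", and the second then gives "ziw".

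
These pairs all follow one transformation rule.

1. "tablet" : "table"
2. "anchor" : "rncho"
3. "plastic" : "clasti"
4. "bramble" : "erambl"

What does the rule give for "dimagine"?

Each output is the input with this applied: delete the first character, then move the last character to the front.
Applying both steps to "dimagine": "imagine", then "eimagin".

eimagin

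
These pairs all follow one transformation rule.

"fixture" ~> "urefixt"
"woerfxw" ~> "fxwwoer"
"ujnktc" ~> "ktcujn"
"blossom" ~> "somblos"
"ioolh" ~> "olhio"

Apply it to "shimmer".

mershim

The rule is to move the last 3 characters to the front (rotate right by 3).
Applying that to "shimmer" gives "mershim".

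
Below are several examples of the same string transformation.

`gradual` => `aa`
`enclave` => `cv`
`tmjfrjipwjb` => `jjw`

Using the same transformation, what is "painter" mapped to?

ie

Each output is the input with this applied: keep one character in every 3, starting at position 3 (positions 3rd, 6th, 9th, ...).
So "painter" becomes "ie".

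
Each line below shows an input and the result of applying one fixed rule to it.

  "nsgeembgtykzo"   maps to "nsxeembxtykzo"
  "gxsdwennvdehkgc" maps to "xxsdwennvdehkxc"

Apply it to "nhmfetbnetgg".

nhmfetbnetxx

The pattern: replace every "g" with "x".
On "nhmfetbnetgg" that produces "nhmfetbnetxx".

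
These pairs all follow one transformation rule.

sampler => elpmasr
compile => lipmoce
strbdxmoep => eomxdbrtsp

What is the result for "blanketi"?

teknalbi

Each output is the input with this applied: reverse the string, then move the first character to the end.
On "blanketi" that produces "teknalbi".
(Check on "compile": → "elipmoc" → "lipmoce" ✓)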